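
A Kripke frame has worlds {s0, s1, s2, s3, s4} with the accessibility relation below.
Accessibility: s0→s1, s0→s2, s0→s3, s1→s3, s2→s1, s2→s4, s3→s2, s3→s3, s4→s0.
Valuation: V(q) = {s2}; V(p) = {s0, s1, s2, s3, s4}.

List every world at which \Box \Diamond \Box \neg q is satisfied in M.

Let φ = \Box \Diamond \Box \neg q. Evaluate φ at each world:
  s0 (successors {s1, s2, s3}): φ is false.
  s1 (successors {s3}): φ is true.
  s2 (successors {s1, s4}): φ is false.
  s3 (successors {s2, s3}): φ is true.
  s4 (successors {s0}): φ is true.
For instance, at s1:
  At s1: \Box \Diamond \Box \neg q requires \Diamond \Box \neg q at every successor {s3}.
      At s3: \Diamond \Box \neg q requires \Box \neg q at some successor in {s2, s3}.
        \Box \neg q holds at s2, so \Diamond \Box \neg q is true at s3.
  So \Box \Diamond \Box \neg q is true at s1.
Satisfying worlds: {s1, s3, s4}

s1, s3, s4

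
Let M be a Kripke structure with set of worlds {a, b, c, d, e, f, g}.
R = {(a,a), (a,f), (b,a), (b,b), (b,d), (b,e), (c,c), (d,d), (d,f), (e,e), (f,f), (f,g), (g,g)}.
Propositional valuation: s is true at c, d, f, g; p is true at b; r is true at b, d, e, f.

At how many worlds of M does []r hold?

2

Let φ = []r. Evaluate φ at each world:
  a (successors {a, f}): φ is false.
  b (successors {a, b, d, e}): φ is false.
  c (successors {c}): φ is false.
  d (successors {d, f}): φ is true.
  e (successors {e}): φ is true.
  f (successors {f, g}): φ is false.
  g (successors {g}): φ is false.
For instance, at b:
  At b: []r requires r at every successor {a, b, d, e}.
    r fails at a, so []r is false at b.
Satisfying worlds: {d, e}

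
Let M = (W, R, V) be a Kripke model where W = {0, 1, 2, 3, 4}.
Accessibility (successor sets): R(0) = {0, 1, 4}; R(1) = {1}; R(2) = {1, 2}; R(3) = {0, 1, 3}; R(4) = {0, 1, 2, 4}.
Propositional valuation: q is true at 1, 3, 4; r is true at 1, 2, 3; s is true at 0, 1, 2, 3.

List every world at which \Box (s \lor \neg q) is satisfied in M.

Let φ = \Box (s \lor \neg q). Evaluate φ at each world:
  0 (successors {0, 1, 4}): φ is false.
  1 (successors {1}): φ is true.
  2 (successors {1, 2}): φ is true.
  3 (successors {0, 1, 3}): φ is true.
  4 (successors {0, 1, 2, 4}): φ is false.
For instance, at 2:
  At 2: \Box (s \lor \neg q) requires s \lor \neg q at every successor {1, 2}.
    At 1: s \lor \neg q is true.
    At 2: s \lor \neg q is true.
  So \Box (s \lor \neg q) is true at 2.
Satisfying worlds: {1, 2, 3}

1, 2, 3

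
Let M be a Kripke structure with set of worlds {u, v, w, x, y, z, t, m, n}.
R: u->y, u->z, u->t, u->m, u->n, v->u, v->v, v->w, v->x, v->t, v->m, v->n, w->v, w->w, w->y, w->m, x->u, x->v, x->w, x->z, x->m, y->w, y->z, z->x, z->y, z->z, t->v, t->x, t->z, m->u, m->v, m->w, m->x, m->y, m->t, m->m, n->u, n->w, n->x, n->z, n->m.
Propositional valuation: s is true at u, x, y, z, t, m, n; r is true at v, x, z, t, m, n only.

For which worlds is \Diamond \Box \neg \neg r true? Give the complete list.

u, v, m

Let φ = \Diamond \Box \neg \neg r. Evaluate φ at each world:
  u (successors {y, z, t, m, n}): φ is true.
  v (successors {u, v, w, x, t, m, n}): φ is true.
  w (successors {v, w, y, m}): φ is false.
  x (successors {u, v, w, z, m}): φ is false.
  y (successors {w, z}): φ is false.
  z (successors {x, y, z}): φ is false.
  t (successors {v, x, z}): φ is false.
  m (successors {u, v, w, x, y, t, m}): φ is true.
  n (successors {u, w, x, z, m}): φ is false.
For instance, at z:
  At z: \Diamond \Box \neg \neg r requires \Box \neg \neg r at some successor in {x, y, z}.
    At x: \Box \neg \neg r is false.
    At y: \Box \neg \neg r is false.
    At z: \Box \neg \neg r is false.
  So \Diamond \Box \neg \neg r is false at z.
Satisfying worlds: {u, v, m}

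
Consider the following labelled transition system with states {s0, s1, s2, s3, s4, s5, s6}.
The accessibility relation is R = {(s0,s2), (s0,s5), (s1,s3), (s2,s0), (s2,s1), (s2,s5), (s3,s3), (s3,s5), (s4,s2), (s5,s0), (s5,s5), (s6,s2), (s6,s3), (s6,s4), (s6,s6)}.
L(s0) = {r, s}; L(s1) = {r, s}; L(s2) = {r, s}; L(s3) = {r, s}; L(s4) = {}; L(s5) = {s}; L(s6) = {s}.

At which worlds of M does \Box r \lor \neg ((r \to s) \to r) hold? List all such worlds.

s1, s4, s5, s6

Let φ = \Box r \lor \neg ((r \to s) \to r). Evaluate φ at each world:
  s0 (successors {s2, s5}): φ is false.
  s1 (successors {s3}): φ is true.
  s2 (successors {s0, s1, s5}): φ is false.
  s3 (successors {s3, s5}): φ is false.
  s4 (successors {s2}): φ is true.
  s5 (successors {s0, s5}): φ is true.
  s6 (successors {s2, s3, s4, s6}): φ is true.
For instance, at s1:
  At s1: \Box r is true, \neg ((r \to s) \to r) is false, so \Box r \lor \neg ((r \to s) \to r) is true.
    At s1: \Box r requires r at every successor {s3}.
      At s3: r is true.
    So \Box r is true at s1.
Satisfying worlds: {s1, s4, s5, s6}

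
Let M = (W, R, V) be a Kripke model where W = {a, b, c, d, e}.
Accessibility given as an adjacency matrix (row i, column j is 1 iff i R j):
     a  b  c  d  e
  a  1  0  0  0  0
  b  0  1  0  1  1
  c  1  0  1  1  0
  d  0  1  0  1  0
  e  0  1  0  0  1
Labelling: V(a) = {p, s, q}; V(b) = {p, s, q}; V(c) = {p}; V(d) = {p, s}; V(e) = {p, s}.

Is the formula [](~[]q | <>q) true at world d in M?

Yes

At d: [](~[]q | <>q) requires ~[]q | <>q at every successor {b, d}.
    At b: ~[]q is true, <>q is true, so ~[]q | <>q is true.
      At b: []q is false, so ~[]q is true.
      At b: <>q requires q at some successor in {b, d, e}.
        q holds at b, so <>q is true at b.
    At d: ~[]q is true, <>q is true, so ~[]q | <>q is true.
      At d: []q is false, so ~[]q is true.
      At d: <>q requires q at some successor in {b, d}.
        q holds at b, so <>q is true at d.
So [](~[]q | <>q) is true at d.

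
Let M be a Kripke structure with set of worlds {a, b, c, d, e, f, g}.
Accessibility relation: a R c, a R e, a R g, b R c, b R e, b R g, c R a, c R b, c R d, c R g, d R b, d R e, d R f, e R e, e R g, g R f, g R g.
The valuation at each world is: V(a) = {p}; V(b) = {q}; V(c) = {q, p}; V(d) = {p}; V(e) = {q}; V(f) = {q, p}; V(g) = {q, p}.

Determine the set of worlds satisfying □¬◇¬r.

f

Let φ = □¬◇¬r. Evaluate φ at each world:
  a (successors {c, e, g}): φ is false.
  b (successors {c, e, g}): φ is false.
  c (successors {a, b, d, g}): φ is false.
  d (successors {b, e, f}): φ is false.
  e (successors {e, g}): φ is false.
  f (successors ∅): φ is true.
  g (successors {f, g}): φ is false.
For instance, at e:
  At e: □¬◇¬r requires ¬◇¬r at every successor {e, g}.
    ¬◇¬r fails at e, so □¬◇¬r is false at e.
      At e: ◇¬r is true, so ¬◇¬r is false.
Satisfying worlds: {f}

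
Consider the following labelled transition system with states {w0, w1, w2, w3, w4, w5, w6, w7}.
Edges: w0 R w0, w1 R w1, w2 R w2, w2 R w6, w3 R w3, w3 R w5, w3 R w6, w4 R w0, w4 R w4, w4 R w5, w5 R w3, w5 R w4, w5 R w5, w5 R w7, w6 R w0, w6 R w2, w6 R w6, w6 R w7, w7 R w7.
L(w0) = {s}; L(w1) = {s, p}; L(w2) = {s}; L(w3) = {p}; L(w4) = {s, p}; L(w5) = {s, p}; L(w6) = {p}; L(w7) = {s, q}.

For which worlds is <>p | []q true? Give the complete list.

w1, w2, w3, w4, w5, w6, w7

Let φ = <>p | []q. Evaluate φ at each world:
  w0 (successors {w0}): φ is false.
  w1 (successors {w1}): φ is true.
  w2 (successors {w2, w6}): φ is true.
  w3 (successors {w3, w5, w6}): φ is true.
  w4 (successors {w0, w4, w5}): φ is true.
  w5 (successors {w3, w4, w5, w7}): φ is true.
  w6 (successors {w0, w2, w6, w7}): φ is true.
  w7 (successors {w7}): φ is true.
For instance, at w7:
  At w7: <>p is false, []q is true, so <>p | []q is true.
    At w7: <>p requires p at some successor in {w7}.
      At w7: p is false.
    So <>p is false at w7.
    At w7: []q requires q at every successor {w7}.
      At w7: q is true.
    So []q is true at w7.
Satisfying worlds: {w1, w2, w3, w4, w5, w6, w7}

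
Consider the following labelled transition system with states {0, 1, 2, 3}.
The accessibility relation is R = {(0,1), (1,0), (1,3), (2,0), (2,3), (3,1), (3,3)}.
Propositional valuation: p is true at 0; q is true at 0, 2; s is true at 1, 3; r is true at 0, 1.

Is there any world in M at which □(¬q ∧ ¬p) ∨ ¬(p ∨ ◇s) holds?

Yes

Let φ = □(¬q ∧ ¬p) ∨ ¬(p ∨ ◇s). Evaluate φ at each world:
  0 (successors {1}): φ is true.
  1 (successors {0, 3}): φ is false.
  2 (successors {0, 3}): φ is false.
  3 (successors {1, 3}): φ is true.
Detail at 0 (witness):
  At 0: □(¬q ∧ ¬p) is true, ¬(p ∨ ◇s) is false, so □(¬q ∧ ¬p) ∨ ¬(p ∨ ◇s) is true.
    At 0: □(¬q ∧ ¬p) requires ¬q ∧ ¬p at every successor {1}.
      At 1: ¬q ∧ ¬p is true.
    So □(¬q ∧ ¬p) is true at 0.
    At 0: p ∨ ◇s is true, so ¬(p ∨ ◇s) is false.
      At 0: p is true, ◇s is true, so p ∨ ◇s is true.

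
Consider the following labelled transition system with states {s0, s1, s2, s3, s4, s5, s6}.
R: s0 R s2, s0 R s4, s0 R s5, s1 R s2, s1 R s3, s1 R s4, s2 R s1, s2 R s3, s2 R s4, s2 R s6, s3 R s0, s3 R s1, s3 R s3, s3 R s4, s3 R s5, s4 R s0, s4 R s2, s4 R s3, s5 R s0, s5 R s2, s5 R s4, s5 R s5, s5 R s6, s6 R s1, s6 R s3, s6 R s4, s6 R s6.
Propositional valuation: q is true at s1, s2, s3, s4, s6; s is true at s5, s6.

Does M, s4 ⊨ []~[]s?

At s4: []~[]s requires ~[]s at every successor {s0, s2, s3}.
    At s0: []s is false, so ~[]s is true.
      At s0: []s requires s at every successor {s2, s4, s5}.
        s fails at s2, so []s is false at s0.
    At s2: []s is false, so ~[]s is true.
      At s2: []s requires s at every successor {s1, s3, s4, s6}.
        s fails at s1, so []s is false at s2.
    At s3: []s is false, so ~[]s is true.
      At s3: []s requires s at every successor {s0, s1, s3, s4, s5}.
        s fails at s0, so []s is false at s3.
So []~[]s is true at s4.

Yes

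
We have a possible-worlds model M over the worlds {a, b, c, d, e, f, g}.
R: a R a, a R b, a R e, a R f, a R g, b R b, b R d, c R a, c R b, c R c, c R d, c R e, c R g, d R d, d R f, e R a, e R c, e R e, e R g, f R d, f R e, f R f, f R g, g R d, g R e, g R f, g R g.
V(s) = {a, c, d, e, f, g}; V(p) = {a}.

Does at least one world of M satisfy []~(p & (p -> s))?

Yes

Recall that []ψ holds at a world iff ψ holds at every accessible world, and <>ψ holds iff ψ holds at some accessible world.
Let φ = []~(p & (p -> s)). Evaluate φ at each world:
  a (successors {a, b, e, f, g}): φ is false.
  b (successors {b, d}): φ is true.
  c (successors {a, b, c, d, e, g}): φ is false.
  d (successors {d, f}): φ is true.
  e (successors {a, c, e, g}): φ is false.
  f (successors {d, e, f, g}): φ is true.
  g (successors {d, e, f, g}): φ is true.
Detail at b (witness):
  At b: []~(p & (p -> s)) requires ~(p & (p -> s)) at every successor {b, d}.
    At b: ~(p & (p -> s)) is true.
    At d: ~(p & (p -> s)) is true.
  So []~(p & (p -> s)) is true at b.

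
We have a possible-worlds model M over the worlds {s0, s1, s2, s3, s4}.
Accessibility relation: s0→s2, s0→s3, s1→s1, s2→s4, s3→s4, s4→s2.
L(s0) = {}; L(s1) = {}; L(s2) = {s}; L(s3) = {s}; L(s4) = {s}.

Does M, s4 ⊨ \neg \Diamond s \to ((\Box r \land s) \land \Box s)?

Recall that \Box ψ holds at a world iff ψ holds at every accessible world, and \Diamond ψ holds iff ψ holds at some accessible world.
At s4: \neg \Diamond s is false, (\Box r \land s) \land \Box s is false, so \neg \Diamond s \to ((\Box r \land s) \land \Box s) is true.
  At s4: \Diamond s is true, so \neg \Diamond s is false.
    At s4: \Diamond s requires s at some successor in {s2}.
      s holds at s2, so \Diamond s is true at s4.
  At s4: \Box r \land s is false, \Box s is true, so (\Box r \land s) \land \Box s is false.
    At s4: \Box r is false, s is true, so \Box r \land s is false.
      At s4: \Box r requires r at every successor {s2}.
        r fails at s2, so \Box r is false at s4.
    At s4: \Box s requires s at every successor {s2}.
      At s2: s is true.
    So \Box s is true at s4.

Yes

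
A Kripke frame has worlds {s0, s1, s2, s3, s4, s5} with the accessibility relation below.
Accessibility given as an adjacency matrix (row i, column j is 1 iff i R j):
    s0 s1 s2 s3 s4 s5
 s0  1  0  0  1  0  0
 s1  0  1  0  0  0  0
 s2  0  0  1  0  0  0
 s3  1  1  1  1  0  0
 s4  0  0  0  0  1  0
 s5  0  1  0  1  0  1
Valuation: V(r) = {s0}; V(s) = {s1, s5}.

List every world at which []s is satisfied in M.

s1

Let φ = []s. Evaluate φ at each world:
  s0 (successors {s0, s3}): φ is false.
  s1 (successors {s1}): φ is true.
  s2 (successors {s2}): φ is false.
  s3 (successors {s0, s1, s2, s3}): φ is false.
  s4 (successors {s4}): φ is false.
  s5 (successors {s1, s3, s5}): φ is false.
For instance, at s3:
  At s3: []s requires s at every successor {s0, s1, s2, s3}.
    s fails at s0, so []s is false at s3.
Satisfying worlds: {s1}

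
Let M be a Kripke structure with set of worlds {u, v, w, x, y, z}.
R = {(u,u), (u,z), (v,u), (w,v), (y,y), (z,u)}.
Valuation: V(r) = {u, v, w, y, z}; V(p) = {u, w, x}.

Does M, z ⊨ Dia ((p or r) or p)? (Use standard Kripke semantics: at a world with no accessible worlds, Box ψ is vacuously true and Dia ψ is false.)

Yes

At z: Dia ((p or r) or p) requires (p or r) or p at some successor in {u}.
  (p or r) or p holds at u, so Dia ((p or r) or p) is true at z.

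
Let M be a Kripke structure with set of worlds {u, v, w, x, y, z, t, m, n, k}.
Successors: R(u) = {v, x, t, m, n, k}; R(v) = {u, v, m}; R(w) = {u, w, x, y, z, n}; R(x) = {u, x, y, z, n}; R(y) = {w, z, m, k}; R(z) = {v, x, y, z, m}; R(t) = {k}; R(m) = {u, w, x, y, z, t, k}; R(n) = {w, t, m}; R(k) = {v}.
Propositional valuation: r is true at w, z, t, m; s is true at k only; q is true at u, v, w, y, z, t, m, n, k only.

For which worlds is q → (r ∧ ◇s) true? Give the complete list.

Let φ = q → (r ∧ ◇s). Evaluate φ at each world:
  u (successors {v, x, t, m, n, k}): φ is false.
  v (successors {u, v, m}): φ is false.
  w (successors {u, w, x, y, z, n}): φ is false.
  x (successors {u, x, y, z, n}): φ is true.
  y (successors {w, z, m, k}): φ is false.
  z (successors {v, x, y, z, m}): φ is false.
  t (successors {k}): φ is true.
  m (successors {u, w, x, y, z, t, k}): φ is true.
  n (successors {w, t, m}): φ is false.
  k (successors {v}): φ is false.
For instance, at m:
  At m: q is true, r ∧ ◇s is true, so q → (r ∧ ◇s) is true.
    At m: r is true, ◇s is true, so r ∧ ◇s is true.
      At m: ◇s requires s at some successor in {u, w, x, y, z, t, k}.
        s holds at k, so ◇s is true at m.
Satisfying worlds: {x, t, m}

x, t, m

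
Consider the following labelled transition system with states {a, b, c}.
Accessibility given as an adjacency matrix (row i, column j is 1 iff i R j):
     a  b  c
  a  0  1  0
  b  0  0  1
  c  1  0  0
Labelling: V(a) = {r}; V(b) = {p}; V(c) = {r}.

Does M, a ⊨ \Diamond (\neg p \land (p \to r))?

No

At a: \Diamond (\neg p \land (p \to r)) requires \neg p \land (p \to r) at some successor in {b}.
  At b: \neg p \land (p \to r) is false.
So \Diamond (\neg p \land (p \to r)) is false at a.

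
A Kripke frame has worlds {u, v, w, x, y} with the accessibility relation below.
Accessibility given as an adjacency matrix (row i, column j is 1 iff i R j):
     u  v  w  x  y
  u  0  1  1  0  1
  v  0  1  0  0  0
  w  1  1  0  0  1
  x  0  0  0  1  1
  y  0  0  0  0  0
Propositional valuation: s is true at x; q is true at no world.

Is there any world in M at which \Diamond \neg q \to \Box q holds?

Yes

Let φ = \Diamond \neg q \to \Box q. Evaluate φ at each world:
  u (successors {v, w, y}): φ is false.
  v (successors {v}): φ is false.
  w (successors {u, v, y}): φ is false.
  x (successors {x, y}): φ is false.
  y (successors ∅): φ is true.
Detail at y (witness):
  At y: \Diamond \neg q is false, \Box q is true, so \Diamond \neg q \to \Box q is true.
    At y: no accessible worlds, so \Diamond \neg q is false.
    At y: no accessible worlds, so \Box q holds vacuously.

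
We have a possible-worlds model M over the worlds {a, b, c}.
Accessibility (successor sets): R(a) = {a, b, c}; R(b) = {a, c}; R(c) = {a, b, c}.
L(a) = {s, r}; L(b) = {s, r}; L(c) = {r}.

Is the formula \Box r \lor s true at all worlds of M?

Yes

Let φ = \Box r \lor s. Evaluate φ at each world:
  a (successors {a, b, c}): φ is true.
  b (successors {a, c}): φ is true.
  c (successors {a, b, c}): φ is true.
For instance, at b:
  At b: \Box r is true, s is true, so \Box r \lor s is true.
    At b: \Box r requires r at every successor {a, c}.
      At a: r is true.
      At c: r is true.
    So \Box r is true at b.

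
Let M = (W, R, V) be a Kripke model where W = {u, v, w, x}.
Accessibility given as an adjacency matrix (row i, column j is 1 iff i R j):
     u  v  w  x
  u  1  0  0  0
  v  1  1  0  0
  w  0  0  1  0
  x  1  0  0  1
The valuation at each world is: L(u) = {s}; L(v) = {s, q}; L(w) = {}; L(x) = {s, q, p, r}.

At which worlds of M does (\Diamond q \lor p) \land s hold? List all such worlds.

Let φ = (\Diamond q \lor p) \land s. Evaluate φ at each world:
  u (successors {u}): φ is false.
  v (successors {u, v}): φ is true.
  w (successors {w}): φ is false.
  x (successors {u, x}): φ is true.
For instance, at w:
  At w: \Diamond q \lor p is false, s is false, so (\Diamond q \lor p) \land s is false.
    At w: \Diamond q is false, p is false, so \Diamond q \lor p is false.
      At w: \Diamond q requires q at some successor in {w}.
        At w: q is false.
      So \Diamond q is false at w.
Satisfying worlds: {v, x}

v, x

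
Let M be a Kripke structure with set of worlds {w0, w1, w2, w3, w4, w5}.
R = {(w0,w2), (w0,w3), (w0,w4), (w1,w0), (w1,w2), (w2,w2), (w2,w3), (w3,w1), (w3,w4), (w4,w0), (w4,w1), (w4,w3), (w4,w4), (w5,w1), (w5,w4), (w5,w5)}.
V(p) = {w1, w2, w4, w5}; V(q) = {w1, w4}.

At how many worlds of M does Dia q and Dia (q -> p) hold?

4

Recall that Dia ψ holds at a world iff ψ holds at some accessible world.
Let φ = Dia q and Dia (q -> p). Evaluate φ at each world:
  w0 (successors {w2, w3, w4}): φ is true.
  w1 (successors {w0, w2}): φ is false.
  w2 (successors {w2, w3}): φ is false.
  w3 (successors {w1, w4}): φ is true.
  w4 (successors {w0, w1, w3, w4}): φ is true.
  w5 (successors {w1, w4, w5}): φ is true.
For instance, at w4:
  At w4: Dia q is true, Dia (q -> p) is true, so Dia q and Dia (q -> p) is true.
    At w4: Dia q requires q at some successor in {w0, w1, w3, w4}.
      q holds at w1, so Dia q is true at w4.
    At w4: Dia (q -> p) requires q -> p at some successor in {w0, w1, w3, w4}.
      q -> p holds at w0, so Dia (q -> p) is true at w4.
Satisfying worlds: {w0, w3, w4, w5}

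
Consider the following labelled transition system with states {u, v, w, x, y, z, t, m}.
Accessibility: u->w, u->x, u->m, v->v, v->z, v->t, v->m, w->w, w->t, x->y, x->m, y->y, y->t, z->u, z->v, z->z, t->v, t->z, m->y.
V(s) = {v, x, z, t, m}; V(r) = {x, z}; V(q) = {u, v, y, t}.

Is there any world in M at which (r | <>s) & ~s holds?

Yes

Let φ = (r | <>s) & ~s. Evaluate φ at each world:
  u (successors {w, x, m}): φ is true.
  v (successors {v, z, t, m}): φ is false.
  w (successors {w, t}): φ is true.
  x (successors {y, m}): φ is false.
  y (successors {y, t}): φ is true.
  z (successors {u, v, z}): φ is false.
  t (successors {v, z}): φ is false.
  m (successors {y}): φ is false.
Detail at u (witness):
  At u: r | <>s is true, ~s is true, so (r | <>s) & ~s is true.
    At u: r is false, <>s is true, so r | <>s is true.
      At u: <>s requires s at some successor in {w, x, m}.
        s holds at x, so <>s is true at u.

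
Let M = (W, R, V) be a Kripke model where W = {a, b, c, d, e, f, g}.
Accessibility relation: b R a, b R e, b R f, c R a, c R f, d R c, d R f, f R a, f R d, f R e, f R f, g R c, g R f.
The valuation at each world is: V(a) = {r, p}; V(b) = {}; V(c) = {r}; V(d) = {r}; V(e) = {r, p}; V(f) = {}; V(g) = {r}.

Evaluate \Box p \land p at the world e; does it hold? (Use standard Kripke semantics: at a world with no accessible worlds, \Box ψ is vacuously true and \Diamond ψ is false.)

Yes

At e: \Box p is true, p is true, so \Box p \land p is true.
  At e: no accessible worlds, so \Box p holds vacuously.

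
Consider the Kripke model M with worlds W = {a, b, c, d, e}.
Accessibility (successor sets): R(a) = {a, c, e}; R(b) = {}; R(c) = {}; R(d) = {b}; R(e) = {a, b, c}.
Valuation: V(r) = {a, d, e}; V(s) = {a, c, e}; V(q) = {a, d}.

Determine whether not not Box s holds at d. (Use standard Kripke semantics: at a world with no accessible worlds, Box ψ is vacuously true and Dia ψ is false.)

At d: not Box s is true, so not not Box s is false.
  At d: Box s is false, so not Box s is true.
    At d: Box s requires s at every successor {b}.
      s fails at b, so Box s is false at d.

No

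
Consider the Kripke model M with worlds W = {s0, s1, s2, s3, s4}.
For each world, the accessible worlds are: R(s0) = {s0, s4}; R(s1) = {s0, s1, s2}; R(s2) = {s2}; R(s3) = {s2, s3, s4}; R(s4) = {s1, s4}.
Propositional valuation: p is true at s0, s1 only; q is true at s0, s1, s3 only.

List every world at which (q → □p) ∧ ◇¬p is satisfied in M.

Recall that □ψ holds at a world iff ψ holds at every accessible world, and ◇ψ holds iff ψ holds at some accessible world.
Let φ = (q → □p) ∧ ◇¬p. Evaluate φ at each world:
  s0 (successors {s0, s4}): φ is false.
  s1 (successors {s0, s1, s2}): φ is false.
  s2 (successors {s2}): φ is true.
  s3 (successors {s2, s3, s4}): φ is false.
  s4 (successors {s1, s4}): φ is true.
For instance, at s2:
  At s2: q → □p is true, ◇¬p is true, so (q → □p) ∧ ◇¬p is true.
    At s2: q is false, □p is false, so q → □p is true.
      At s2: □p requires p at every successor {s2}.
        p fails at s2, so □p is false at s2.
    At s2: ◇¬p requires ¬p at some successor in {s2}.
      ¬p holds at s2, so ◇¬p is true at s2.
Satisfying worlds: {s2, s4}

s2, s4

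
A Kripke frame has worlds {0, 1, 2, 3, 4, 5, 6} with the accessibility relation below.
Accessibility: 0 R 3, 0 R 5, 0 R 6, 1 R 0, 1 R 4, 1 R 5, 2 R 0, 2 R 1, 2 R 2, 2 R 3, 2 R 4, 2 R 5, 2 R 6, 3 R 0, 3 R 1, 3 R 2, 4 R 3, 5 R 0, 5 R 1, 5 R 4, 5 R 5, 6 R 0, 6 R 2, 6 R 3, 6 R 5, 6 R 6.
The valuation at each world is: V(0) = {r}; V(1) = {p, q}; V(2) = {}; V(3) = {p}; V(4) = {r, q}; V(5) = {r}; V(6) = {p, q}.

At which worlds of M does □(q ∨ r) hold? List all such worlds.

Let φ = □(q ∨ r). Evaluate φ at each world:
  0 (successors {3, 5, 6}): φ is false.
  1 (successors {0, 4, 5}): φ is true.
  2 (successors {0, 1, 2, 3, 4, 5, 6}): φ is false.
  3 (successors {0, 1, 2}): φ is false.
  4 (successors {3}): φ is false.
  5 (successors {0, 1, 4, 5}): φ is true.
  6 (successors {0, 2, 3, 5, 6}): φ is false.
For instance, at 3:
  At 3: □(q ∨ r) requires q ∨ r at every successor {0, 1, 2}.
    q ∨ r fails at 2, so □(q ∨ r) is false at 3.
Satisfying worlds: {1, 5}

1, 5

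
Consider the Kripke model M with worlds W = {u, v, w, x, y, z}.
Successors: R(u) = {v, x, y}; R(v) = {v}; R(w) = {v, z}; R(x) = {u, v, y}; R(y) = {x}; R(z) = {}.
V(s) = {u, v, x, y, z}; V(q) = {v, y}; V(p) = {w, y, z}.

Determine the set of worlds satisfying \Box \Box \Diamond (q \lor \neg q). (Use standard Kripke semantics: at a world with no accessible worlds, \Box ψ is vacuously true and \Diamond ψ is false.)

u, v, w, x, y, z

Let φ = \Box \Box \Diamond (q \lor \neg q). Evaluate φ at each world:
  u (successors {v, x, y}): φ is true.
  v (successors {v}): φ is true.
  w (successors {v, z}): φ is true.
  x (successors {u, v, y}): φ is true.
  y (successors {x}): φ is true.
  z (successors ∅): φ is true.
For instance, at w:
  At w: \Box \Box \Diamond (q \lor \neg q) requires \Box \Diamond (q \lor \neg q) at every successor {v, z}.
      At v: \Box \Diamond (q \lor \neg q) requires \Diamond (q \lor \neg q) at every successor {v}.
        At v: \Diamond (q \lor \neg q) is true.
      So \Box \Diamond (q \lor \neg q) is true at v.
      At z: no accessible worlds, so \Box \Diamond (q \lor \neg q) holds vacuously.
  So \Box \Box \Diamond (q \lor \neg q) is true at w.
Satisfying worlds: {u, v, w, x, y, z}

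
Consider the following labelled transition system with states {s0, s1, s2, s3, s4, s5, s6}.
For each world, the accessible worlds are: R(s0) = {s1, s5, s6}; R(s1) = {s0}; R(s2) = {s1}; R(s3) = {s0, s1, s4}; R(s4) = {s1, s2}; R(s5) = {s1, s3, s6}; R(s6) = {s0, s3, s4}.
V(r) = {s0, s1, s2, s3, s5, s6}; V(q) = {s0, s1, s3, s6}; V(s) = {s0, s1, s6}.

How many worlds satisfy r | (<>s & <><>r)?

Let φ = r | (<>s & <><>r). Evaluate φ at each world:
  s0 (successors {s1, s5, s6}): φ is true.
  s1 (successors {s0}): φ is true.
  s2 (successors {s1}): φ is true.
  s3 (successors {s0, s1, s4}): φ is true.
  s4 (successors {s1, s2}): φ is true.
  s5 (successors {s1, s3, s6}): φ is true.
  s6 (successors {s0, s3, s4}): φ is true.
For instance, at s4:
  At s4: r is false, <>s & <><>r is true, so r | (<>s & <><>r) is true.
    At s4: <>s is true, <><>r is true, so <>s & <><>r is true.
      At s4: <>s requires s at some successor in {s1, s2}.
        s holds at s1, so <>s is true at s4.
      At s4: <><>r requires <>r at some successor in {s1, s2}.
        <>r holds at s1, so <><>r is true at s4.
Satisfying worlds: {s0, s1, s2, s3, s4, s5, s6}

7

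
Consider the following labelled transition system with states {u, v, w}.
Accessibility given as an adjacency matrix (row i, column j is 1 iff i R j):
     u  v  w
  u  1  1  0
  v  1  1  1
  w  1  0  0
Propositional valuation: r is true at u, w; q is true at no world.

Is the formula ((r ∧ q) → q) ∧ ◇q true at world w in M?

No

At w: (r ∧ q) → q is true, ◇q is false, so ((r ∧ q) → q) ∧ ◇q is false.
  At w: ◇q requires q at some successor in {u}.
    At u: q is false.
  So ◇q is false at w.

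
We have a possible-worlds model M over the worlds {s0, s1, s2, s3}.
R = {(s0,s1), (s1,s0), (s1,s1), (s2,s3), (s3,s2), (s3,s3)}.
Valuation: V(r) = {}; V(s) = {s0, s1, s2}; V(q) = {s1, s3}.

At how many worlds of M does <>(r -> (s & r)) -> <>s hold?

3

Recall that <>ψ holds at a world iff ψ holds at some accessible world.
Let φ = <>(r -> (s & r)) -> <>s. Evaluate φ at each world:
  s0 (successors {s1}): φ is true.
  s1 (successors {s0, s1}): φ is true.
  s2 (successors {s3}): φ is false.
  s3 (successors {s2, s3}): φ is true.
For instance, at s3:
  At s3: <>(r -> (s & r)) is true, <>s is true, so <>(r -> (s & r)) -> <>s is true.
    At s3: <>(r -> (s & r)) requires r -> (s & r) at some successor in {s2, s3}.
      r -> (s & r) holds at s2, so <>(r -> (s & r)) is true at s3.
    At s3: <>s requires s at some successor in {s2, s3}.
      s holds at s2, so <>s is true at s3.
Satisfying worlds: {s0, s1, s3}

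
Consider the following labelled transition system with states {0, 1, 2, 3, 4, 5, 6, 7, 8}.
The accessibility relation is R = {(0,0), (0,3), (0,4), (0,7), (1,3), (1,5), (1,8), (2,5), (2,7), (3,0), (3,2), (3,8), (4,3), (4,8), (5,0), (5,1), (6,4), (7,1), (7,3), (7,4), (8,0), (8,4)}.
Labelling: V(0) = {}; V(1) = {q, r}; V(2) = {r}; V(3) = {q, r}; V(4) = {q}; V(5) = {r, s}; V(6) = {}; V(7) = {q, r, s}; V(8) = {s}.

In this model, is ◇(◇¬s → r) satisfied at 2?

Yes

At 2: ◇(◇¬s → r) requires ◇¬s → r at some successor in {5, 7}.
  ◇¬s → r holds at 5, so ◇(◇¬s → r) is true at 2.
    At 5: ◇¬s is true, r is true, so ◇¬s → r is true.
      At 5: ◇¬s requires ¬s at some successor in {0, 1}.
        ¬s holds at 0, so ◇¬s is true at 5.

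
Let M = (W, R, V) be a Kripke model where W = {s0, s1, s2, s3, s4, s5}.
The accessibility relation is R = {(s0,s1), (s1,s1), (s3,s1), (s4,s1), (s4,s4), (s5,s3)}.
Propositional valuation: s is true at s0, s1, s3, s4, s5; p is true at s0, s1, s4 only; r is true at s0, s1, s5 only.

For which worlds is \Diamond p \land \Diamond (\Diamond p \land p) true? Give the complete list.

s0, s1, s3, s4

Recall that \Diamond ψ holds at a world iff ψ holds at some accessible world.
Let φ = \Diamond p \land \Diamond (\Diamond p \land p). Evaluate φ at each world:
  s0 (successors {s1}): φ is true.
  s1 (successors {s1}): φ is true.
  s2 (successors ∅): φ is false.
  s3 (successors {s1}): φ is true.
  s4 (successors {s1, s4}): φ is true.
  s5 (successors {s3}): φ is false.
For instance, at s3:
  At s3: \Diamond p is true, \Diamond (\Diamond p \land p) is true, so \Diamond p \land \Diamond (\Diamond p \land p) is true.
    At s3: \Diamond p requires p at some successor in {s1}.
      p holds at s1, so \Diamond p is true at s3.
    At s3: \Diamond (\Diamond p \land p) requires \Diamond p \land p at some successor in {s1}.
      \Diamond p \land p holds at s1, so \Diamond (\Diamond p \land p) is true at s3.
Satisfying worlds: {s0, s1, s3, s4}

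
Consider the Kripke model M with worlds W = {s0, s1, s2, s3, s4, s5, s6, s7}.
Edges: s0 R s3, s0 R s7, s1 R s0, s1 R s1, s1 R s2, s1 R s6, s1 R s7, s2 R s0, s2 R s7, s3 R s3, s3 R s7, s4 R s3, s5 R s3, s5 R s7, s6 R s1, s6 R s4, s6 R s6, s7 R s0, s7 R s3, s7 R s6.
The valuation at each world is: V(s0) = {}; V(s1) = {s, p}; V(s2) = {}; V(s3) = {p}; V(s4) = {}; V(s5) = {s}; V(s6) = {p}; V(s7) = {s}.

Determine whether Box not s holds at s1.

No

At s1: Box not s requires not s at every successor {s0, s1, s2, s6, s7}.
  not s fails at s1, so Box not s is false at s1.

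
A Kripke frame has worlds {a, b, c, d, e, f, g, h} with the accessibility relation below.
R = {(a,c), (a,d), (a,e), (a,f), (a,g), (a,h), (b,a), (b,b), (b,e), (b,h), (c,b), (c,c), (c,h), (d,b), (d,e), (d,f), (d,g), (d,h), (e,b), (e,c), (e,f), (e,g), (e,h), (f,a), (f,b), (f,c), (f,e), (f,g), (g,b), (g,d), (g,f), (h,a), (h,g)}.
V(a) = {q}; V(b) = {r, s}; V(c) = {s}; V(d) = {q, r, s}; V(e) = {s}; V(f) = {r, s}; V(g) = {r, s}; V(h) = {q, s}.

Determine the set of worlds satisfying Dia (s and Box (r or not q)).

Let φ = Dia (s and Box (r or not q)). Evaluate φ at each world:
  a (successors {c, d, e, f, g, h}): φ is true.
  b (successors {a, b, e, h}): φ is false.
  c (successors {b, c, h}): φ is false.
  d (successors {b, e, f, g, h}): φ is true.
  e (successors {b, c, f, g, h}): φ is true.
  f (successors {a, b, c, e, g}): φ is true.
  g (successors {b, d, f}): φ is false.
  h (successors {a, g}): φ is true.
For instance, at c:
  At c: Dia (s and Box (r or not q)) requires s and Box (r or not q) at some successor in {b, c, h}.
    At b: s and Box (r or not q) is false.
    At c: s and Box (r or not q) is false.
    At h: s and Box (r or not q) is false.
  So Dia (s and Box (r or not q)) is false at c.
Satisfying worlds: {a, d, e, f, h}

a, d, e, f, h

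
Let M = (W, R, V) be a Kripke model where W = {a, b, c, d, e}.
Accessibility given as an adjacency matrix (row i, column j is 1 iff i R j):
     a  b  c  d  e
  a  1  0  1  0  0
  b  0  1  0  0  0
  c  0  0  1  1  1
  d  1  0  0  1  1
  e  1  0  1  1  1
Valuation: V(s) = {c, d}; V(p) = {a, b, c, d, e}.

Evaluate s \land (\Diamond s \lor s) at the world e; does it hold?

At e: s is false, \Diamond s \lor s is true, so s \land (\Diamond s \lor s) is false.
  At e: \Diamond s is true, s is false, so \Diamond s \lor s is true.
    At e: \Diamond s requires s at some successor in {a, c, d, e}.
      s holds at c, so \Diamond s is true at e.

No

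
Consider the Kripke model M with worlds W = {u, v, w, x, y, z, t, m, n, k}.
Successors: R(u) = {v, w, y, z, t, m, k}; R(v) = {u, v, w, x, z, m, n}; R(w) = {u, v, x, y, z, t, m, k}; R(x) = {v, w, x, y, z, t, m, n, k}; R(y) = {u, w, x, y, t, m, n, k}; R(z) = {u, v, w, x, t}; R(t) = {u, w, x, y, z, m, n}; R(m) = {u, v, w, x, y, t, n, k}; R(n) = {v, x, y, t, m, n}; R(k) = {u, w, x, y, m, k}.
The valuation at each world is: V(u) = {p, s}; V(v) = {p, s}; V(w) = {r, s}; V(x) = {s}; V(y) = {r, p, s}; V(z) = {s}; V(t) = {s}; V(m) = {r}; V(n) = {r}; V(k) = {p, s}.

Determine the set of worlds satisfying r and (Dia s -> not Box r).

Let φ = r and (Dia s -> not Box r). Evaluate φ at each world:
  u (successors {v, w, y, z, t, m, k}): φ is false.
  v (successors {u, v, w, x, z, m, n}): φ is false.
  w (successors {u, v, x, y, z, t, m, k}): φ is true.
  x (successors {v, w, x, y, z, t, m, n, k}): φ is false.
  y (successors {u, w, x, y, t, m, n, k}): φ is true.
  z (successors {u, v, w, x, t}): φ is false.
  t (successors {u, w, x, y, z, m, n}): φ is false.
  m (successors {u, v, w, x, y, t, n, k}): φ is true.
  n (successors {v, x, y, t, m, n}): φ is true.
  k (successors {u, w, x, y, m, k}): φ is false.
For instance, at v:
  At v: r is false, Dia s -> not Box r is true, so r and (Dia s -> not Box r) is false.
    At v: Dia s is true, not Box r is true, so Dia s -> not Box r is true.
      At v: Dia s requires s at some successor in {u, v, w, x, z, m, n}.
        s holds at u, so Dia s is true at v.
      At v: Box r is false, so not Box r is true.
Satisfying worlds: {w, y, m, n}

w, y, m, n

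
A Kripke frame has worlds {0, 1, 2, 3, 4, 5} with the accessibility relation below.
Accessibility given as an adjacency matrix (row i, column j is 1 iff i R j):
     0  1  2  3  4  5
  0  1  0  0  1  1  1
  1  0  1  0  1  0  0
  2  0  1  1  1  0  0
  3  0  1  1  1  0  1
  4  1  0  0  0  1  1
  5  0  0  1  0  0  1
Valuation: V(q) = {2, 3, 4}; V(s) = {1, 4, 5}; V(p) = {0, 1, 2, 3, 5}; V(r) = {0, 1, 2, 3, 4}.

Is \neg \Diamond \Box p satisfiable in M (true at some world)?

No

Let φ = \neg \Diamond \Box p. Evaluate φ at each world:
  0 (successors {0, 3, 4, 5}): φ is false.
  1 (successors {1, 3}): φ is false.
  2 (successors {1, 2, 3}): φ is false.
  3 (successors {1, 2, 3, 5}): φ is false.
  4 (successors {0, 4, 5}): φ is false.
  5 (successors {2, 5}): φ is false.
For instance, at 4:
  At 4: \Diamond \Box p is true, so \neg \Diamond \Box p is false.
    At 4: \Diamond \Box p requires \Box p at some successor in {0, 4, 5}.
      \Box p holds at 5, so \Diamond \Box p is true at 4.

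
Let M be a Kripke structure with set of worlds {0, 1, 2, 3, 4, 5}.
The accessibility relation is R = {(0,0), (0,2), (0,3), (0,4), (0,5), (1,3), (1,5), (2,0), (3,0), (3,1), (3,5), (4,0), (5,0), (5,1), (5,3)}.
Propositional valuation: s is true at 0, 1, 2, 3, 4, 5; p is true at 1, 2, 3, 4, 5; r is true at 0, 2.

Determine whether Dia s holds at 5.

At 5: Dia s requires s at some successor in {0, 1, 3}.
  s holds at 0, so Dia s is true at 5.

Yes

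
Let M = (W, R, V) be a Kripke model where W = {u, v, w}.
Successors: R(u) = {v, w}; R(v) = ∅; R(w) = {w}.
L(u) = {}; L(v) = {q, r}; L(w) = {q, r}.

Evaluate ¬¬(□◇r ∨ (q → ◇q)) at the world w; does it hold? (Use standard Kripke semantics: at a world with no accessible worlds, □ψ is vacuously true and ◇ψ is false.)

Yes

At w: ¬(□◇r ∨ (q → ◇q)) is false, so ¬¬(□◇r ∨ (q → ◇q)) is true.
  At w: □◇r ∨ (q → ◇q) is true, so ¬(□◇r ∨ (q → ◇q)) is false.
    At w: □◇r is true, q → ◇q is true, so □◇r ∨ (q → ◇q) is true.
      At w: □◇r requires ◇r at every successor {w}.
        At w: ◇r is true.
      So □◇r is true at w.
      At w: q is true, ◇q is true, so q → ◇q is true.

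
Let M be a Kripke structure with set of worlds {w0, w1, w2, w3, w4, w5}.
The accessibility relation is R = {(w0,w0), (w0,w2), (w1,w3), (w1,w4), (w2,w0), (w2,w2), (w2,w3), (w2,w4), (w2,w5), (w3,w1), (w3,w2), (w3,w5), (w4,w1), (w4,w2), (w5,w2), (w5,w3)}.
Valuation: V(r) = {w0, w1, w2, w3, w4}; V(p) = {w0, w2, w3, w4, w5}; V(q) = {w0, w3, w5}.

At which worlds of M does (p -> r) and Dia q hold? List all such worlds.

w0, w1, w2, w3

Let φ = (p -> r) and Dia q. Evaluate φ at each world:
  w0 (successors {w0, w2}): φ is true.
  w1 (successors {w3, w4}): φ is true.
  w2 (successors {w0, w2, w3, w4, w5}): φ is true.
  w3 (successors {w1, w2, w5}): φ is true.
  w4 (successors {w1, w2}): φ is false.
  w5 (successors {w2, w3}): φ is false.
For instance, at w5:
  At w5: p -> r is false, Dia q is true, so (p -> r) and Dia q is false.
    At w5: Dia q requires q at some successor in {w2, w3}.
      q holds at w3, so Dia q is true at w5.
Satisfying worlds: {w0, w1, w2, w3}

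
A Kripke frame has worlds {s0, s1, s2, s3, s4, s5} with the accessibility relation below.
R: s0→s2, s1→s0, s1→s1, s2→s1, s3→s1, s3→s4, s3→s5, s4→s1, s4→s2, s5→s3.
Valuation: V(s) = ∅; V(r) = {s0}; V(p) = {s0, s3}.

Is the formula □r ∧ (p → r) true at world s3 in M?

No

Recall that □ψ holds at a world iff ψ holds at every accessible world, and ◇ψ holds iff ψ holds at some accessible world.
At s3: □r is false, p → r is false, so □r ∧ (p → r) is false.
  At s3: □r requires r at every successor {s1, s4, s5}.
    r fails at s1, so □r is false at s3.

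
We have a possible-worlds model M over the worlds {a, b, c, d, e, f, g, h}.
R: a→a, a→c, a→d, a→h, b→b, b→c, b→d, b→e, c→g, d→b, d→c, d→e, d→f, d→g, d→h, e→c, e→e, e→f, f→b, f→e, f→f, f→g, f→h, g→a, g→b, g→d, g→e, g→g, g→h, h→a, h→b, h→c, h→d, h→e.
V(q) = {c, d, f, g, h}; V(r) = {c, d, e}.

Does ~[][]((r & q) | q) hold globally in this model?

Yes

Recall that []ψ holds at a world iff ψ holds at every accessible world, and <>ψ holds iff ψ holds at some accessible world.
Let φ = ~[][]((r & q) | q). Evaluate φ at each world:
  a (successors {a, c, d, h}): φ is true.
  b (successors {b, c, d, e}): φ is true.
  c (successors {g}): φ is true.
  d (successors {b, c, e, f, g, h}): φ is true.
  e (successors {c, e, f}): φ is true.
  f (successors {b, e, f, g, h}): φ is true.
  g (successors {a, b, d, e, g, h}): φ is true.
  h (successors {a, b, c, d, e}): φ is true.
For instance, at a:
  At a: [][]((r & q) | q) is false, so ~[][]((r & q) | q) is true.
    At a: [][]((r & q) | q) requires []((r & q) | q) at every successor {a, c, d, h}.
      []((r & q) | q) fails at a, so [][]((r & q) | q) is false at a.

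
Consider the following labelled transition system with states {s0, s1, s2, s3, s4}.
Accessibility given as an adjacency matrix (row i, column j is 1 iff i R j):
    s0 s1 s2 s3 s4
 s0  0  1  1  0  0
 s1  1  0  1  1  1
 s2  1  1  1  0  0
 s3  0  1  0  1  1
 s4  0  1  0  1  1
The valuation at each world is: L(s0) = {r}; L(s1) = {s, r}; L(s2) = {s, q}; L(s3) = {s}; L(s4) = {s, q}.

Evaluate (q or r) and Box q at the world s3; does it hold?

No

Recall that Box ψ holds at a world iff ψ holds at every accessible world, and Dia ψ holds iff ψ holds at some accessible world.
At s3: q or r is false, Box q is false, so (q or r) and Box q is false.
  At s3: Box q requires q at every successor {s1, s3, s4}.
    q fails at s1, so Box q is false at s3.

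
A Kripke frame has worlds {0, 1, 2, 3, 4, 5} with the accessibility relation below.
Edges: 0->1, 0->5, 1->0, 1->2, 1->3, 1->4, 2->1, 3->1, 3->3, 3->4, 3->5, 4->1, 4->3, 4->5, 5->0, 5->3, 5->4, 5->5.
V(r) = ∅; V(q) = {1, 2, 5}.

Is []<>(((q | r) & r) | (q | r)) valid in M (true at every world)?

Yes

Let φ = []<>(((q | r) & r) | (q | r)). Evaluate φ at each world:
  0 (successors {1, 5}): φ is true.
  1 (successors {0, 2, 3, 4}): φ is true.
  2 (successors {1}): φ is true.
  3 (successors {1, 3, 4, 5}): φ is true.
  4 (successors {1, 3, 5}): φ is true.
  5 (successors {0, 3, 4, 5}): φ is true.
For instance, at 5:
  At 5: []<>(((q | r) & r) | (q | r)) requires <>(((q | r) & r) | (q | r)) at every successor {0, 3, 4, 5}.
    At 0: <>(((q | r) & r) | (q | r)) is true.
    At 3: <>(((q | r) & r) | (q | r)) is true.
    At 4: <>(((q | r) & r) | (q | r)) is true.
    At 5: <>(((q | r) & r) | (q | r)) is true.
  So []<>(((q | r) & r) | (q | r)) is true at 5.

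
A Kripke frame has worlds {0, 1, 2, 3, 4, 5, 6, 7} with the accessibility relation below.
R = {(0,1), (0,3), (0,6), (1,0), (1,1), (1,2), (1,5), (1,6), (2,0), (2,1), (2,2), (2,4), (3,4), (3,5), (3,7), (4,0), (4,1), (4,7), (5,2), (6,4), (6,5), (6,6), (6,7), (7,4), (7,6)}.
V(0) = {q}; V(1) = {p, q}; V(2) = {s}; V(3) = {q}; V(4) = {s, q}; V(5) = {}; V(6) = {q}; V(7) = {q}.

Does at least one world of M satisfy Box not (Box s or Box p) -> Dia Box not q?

Yes

Let φ = Box not (Box s or Box p) -> Dia Box not q. Evaluate φ at each world:
  0 (successors {1, 3, 6}): φ is false.
  1 (successors {0, 1, 2, 5, 6}): φ is true.
  2 (successors {0, 1, 2, 4}): φ is false.
  3 (successors {4, 5, 7}): φ is true.
  4 (successors {0, 1, 7}): φ is false.
  5 (successors {2}): φ is false.
  6 (successors {4, 5, 6, 7}): φ is true.
  7 (successors {4, 6}): φ is false.
Detail at 1 (witness):
  At 1: Box not (Box s or Box p) is false, Dia Box not q is true, so Box not (Box s or Box p) -> Dia Box not q is true.
    At 1: Box not (Box s or Box p) requires not (Box s or Box p) at every successor {0, 1, 2, 5, 6}.
      not (Box s or Box p) fails at 5, so Box not (Box s or Box p) is false at 1.
    At 1: Dia Box not q requires Box not q at some successor in {0, 1, 2, 5, 6}.
      Box not q holds at 5, so Dia Box not q is true at 1.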